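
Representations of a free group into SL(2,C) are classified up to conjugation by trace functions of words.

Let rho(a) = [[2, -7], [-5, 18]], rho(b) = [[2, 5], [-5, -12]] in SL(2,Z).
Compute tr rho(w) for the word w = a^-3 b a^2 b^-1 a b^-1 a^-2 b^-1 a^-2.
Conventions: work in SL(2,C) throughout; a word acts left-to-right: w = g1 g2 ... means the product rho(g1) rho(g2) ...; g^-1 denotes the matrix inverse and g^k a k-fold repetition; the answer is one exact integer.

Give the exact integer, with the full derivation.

rho(a^-1) = [[18, 7], [5, 2]]
... * rho(a^-1) = [[18, 7], [5, 2]]  ->  [[359, 140], [100, 39]]
... * rho(a^-1) = [[18, 7], [5, 2]]  ->  [[7162, 2793], [1995, 778]]
... * rho(b) = [[2, 5], [-5, -12]]  ->  [[359, 2294], [100, 639]]
... * rho(a) = [[2, -7], [-5, 18]]  ->  [[-10752, 38779], [-2995, 10802]]
... * rho(a) = [[2, -7], [-5, 18]]  ->  [[-215399, 773286], [-60000, 215401]]
... * rho(b^-1) = [[-12, -5], [5, 2]]  ->  [[6451218, 2623567], [1797005, 730802]]
... * rho(a) = [[2, -7], [-5, 18]]  ->  [[-215399, 2065680], [-60000, 575401]]
... * rho(b^-1) = [[-12, -5], [5, 2]]  ->  [[12913188, 5208355], [3597005, 1450802]]
... * rho(a^-1) = [[18, 7], [5, 2]]  ->  [[258479159, 100809026], [72000100, 28080639]]
... * rho(a^-1) = [[18, 7], [5, 2]]  ->  [[5156669992, 2010972165], [1436404995, 560161978]]
... * rho(b^-1) = [[-12, -5], [5, 2]]  ->  [[-51825179079, -21761405630], [-14436050050, -6061701019]]
... * rho(a^-1) = [[18, 7], [5, 2]]  ->  [[-1041660251572, -406299064813], [-290157405995, -113175752388]]
... * rho(a^-1) = [[18, 7], [5, 2]]  ->  [[-20781379852361, -8104219890630], [-5788712069850, -2257453346741]]
tr = -20781379852361 + -2257453346741 = -23038833199102

-23038833199102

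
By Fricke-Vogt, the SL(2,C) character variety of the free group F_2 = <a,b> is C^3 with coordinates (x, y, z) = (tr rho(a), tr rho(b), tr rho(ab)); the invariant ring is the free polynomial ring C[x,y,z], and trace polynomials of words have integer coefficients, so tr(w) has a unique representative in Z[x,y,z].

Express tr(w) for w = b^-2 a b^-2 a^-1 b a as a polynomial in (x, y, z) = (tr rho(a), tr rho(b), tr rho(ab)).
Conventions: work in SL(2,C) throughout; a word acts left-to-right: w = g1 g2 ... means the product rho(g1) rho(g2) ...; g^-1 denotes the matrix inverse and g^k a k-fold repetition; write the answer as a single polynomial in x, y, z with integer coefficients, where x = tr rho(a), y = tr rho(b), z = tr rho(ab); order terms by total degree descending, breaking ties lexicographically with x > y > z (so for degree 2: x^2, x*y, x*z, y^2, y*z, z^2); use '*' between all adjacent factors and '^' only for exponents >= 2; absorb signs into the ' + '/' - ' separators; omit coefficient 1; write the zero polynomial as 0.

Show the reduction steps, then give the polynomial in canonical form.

-x^2*y^4*z + x^3*y^3 + x*y^5 + 2*x*y^3*z^2 - y^4*z - y^2*z^3 - x^3*y - 4*x*y^3 - x*y*z^2 + 3*y^2*z + 2*x*y + z

apply: tr(b^2 a) = tr(b) tr(a b) - tr(a)  (reduce the b square) = y*z - x
apply: tr(b^2) = tr(b) tr(b) - tr(1)  (reduce the b square) = y^2 - 2
tr(b a^2 b) = tr(a) tr(b^2 a) - tr(b^2)  (reduce the a square) = x*y*z - x^2 - y^2 + 2
tr(b a b a) = tr(b a) tr(b a) - tr(1)  (split on b) = z^2 - 2
tr(b a^2 b a) = tr(a) tr(b a b a) - tr(b a b)  (reduce the a square) = x*z^2 - y*z - x
apply: tr(a b a^-1 b a) = tr(b a^2 b) tr(a) - tr(b a^2 b a)  (eliminate a^-1) = x^2*y*z - x^3 - x*y^2 - x*z^2 + y*z + 3*x
use: tr(a b a) = tr(a) tr(b a) - tr(b)  (reduce the a square) = x*z - y
tr(b a b a b) = tr(b) tr(a b a b) - tr(a b a)  (reduce the b square) = y*z^2 - x*z - y
tr(b a b a b a) = tr(a b) tr(a b a b) - tr(a^-1 b^-1)  (split on a) = z^3 - 3*z
tr(a b a^-1 b a b) = tr(b a b a b) tr(a) - tr(b a b a b a)  (eliminate a^-1) = x*y*z^2 - x^2*z - z^3 - x*y + 3*z
tr(a^-1 b a b^-1 a b) = tr(a b a^-1 b a) tr(b) - tr(a b a^-1 b a b)  (eliminate b^-1) = x^2*y^2*z - x^3*y - x*y^3 - 2*x*y*z^2 + x^2*z + y^2*z + z^3 + 4*x*y - 3*z
use: tr(b^-1 a^-1 b a b^-1 a) = tr(a^-1 b a b^-1 a) tr(b) - tr(a^-1 b a b^-1 a b)  (eliminate b^-1) = -x^2*y^2*z + x^3*y + x*y^3 + 2*x*y*z^2 - x^2*z - y^2*z - z^3 - 3*x*y + 3*z
tr(b^-1 a b^-2 a^-1 b a) = tr(b^-1 a^-1 b a b^-1 a) tr(b) - tr(b^-1 a^-1 b a b^-1 a b)  (eliminate b^-1) = -x^2*y^3*z + x^3*y^2 + x*y^4 + 2*x*y^2*z^2 - x^2*y*z - y^3*z - y*z^3 - 3*x*y^2 + 3*y*z - x
use: tr(b^-1 a^-1 b a^2) = tr(a^-1 b a^2) tr(b) - tr(a^-1 b a^2 b)  (eliminate b^-1) = -x^2*y*z + x^3 + x*y^2 + x*z^2 - 3*x
tr(a b^-2 a^-1 b a) = tr(b^-1 a^-1 b a^2) tr(b) - tr(b^-1 a^-1 b a^2 b)  (eliminate b^-1) = -x^2*y^2*z + x^3*y + x*y^3 + x*y*z^2 - 3*x*y - z
apply: tr(b^-2 a b^-2 a^-1 b a) = tr(b^-1 a b^-2 a^-1 b a) tr(b) - tr(b^-1 a b^-2 a^-1 b a b)  (eliminate b^-1) = -x^2*y^4*z + x^3*y^3 + x*y^5 + 2*x*y^3*z^2 - y^4*z - y^2*z^3 - x^3*y - 4*x*y^3 - x*y*z^2 + 3*y^2*z + 2*x*y + z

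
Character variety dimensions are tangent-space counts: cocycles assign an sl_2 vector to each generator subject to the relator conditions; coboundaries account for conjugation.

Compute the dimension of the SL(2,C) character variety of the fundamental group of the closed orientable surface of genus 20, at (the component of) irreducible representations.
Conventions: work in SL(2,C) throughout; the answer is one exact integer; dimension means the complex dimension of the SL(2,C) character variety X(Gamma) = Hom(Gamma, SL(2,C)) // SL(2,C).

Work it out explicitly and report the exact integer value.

pi_1 of the closed genus-20 surface has 40 generators bound by the single product-of-commutators relator.
Before the relator condition, cocycle space has dim 3*40 = 120.
At an irreducible rho, H^2 = coker(d_2) vanishes (Poincare duality: H^2 is dual to H^0 = invariants = 0), so d_2 is surjective onto sl_2 and dim Z^1 = 120 - 3 = 117.
dim B^1 = 3 (coboundaries, injective at irreducible rho).
dim H^1 = 117 - 3 = 114 = dim X.

114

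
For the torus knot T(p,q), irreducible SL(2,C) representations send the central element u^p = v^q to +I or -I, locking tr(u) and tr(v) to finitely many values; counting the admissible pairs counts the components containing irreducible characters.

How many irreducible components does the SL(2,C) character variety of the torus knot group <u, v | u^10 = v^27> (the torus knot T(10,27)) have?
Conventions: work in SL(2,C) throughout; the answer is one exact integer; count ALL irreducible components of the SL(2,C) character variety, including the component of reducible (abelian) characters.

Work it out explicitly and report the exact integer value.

In the torus knot group T(10,27), u^10 = v^27 is central, so an irreducible representation sends it to +I or -I (Schur).
This locks tr(u) to 2*cos(pi*alpha/10), alpha in 1..9, and tr(v) to 2*cos(pi*beta/27), beta in 1..26, on each component of irreducible characters.
Consistency of u^10 = (-1)^alpha I with v^27 = (-1)^beta I forces alpha = beta (mod 2).
count pairs: odd alpha (5 choices) x odd beta (13), plus even alpha (4) x even beta (13): 5*13 + 4*13 = 117.
components with irreducible characters: 117; plus the single component of reducible (abelian) characters: total 118.

118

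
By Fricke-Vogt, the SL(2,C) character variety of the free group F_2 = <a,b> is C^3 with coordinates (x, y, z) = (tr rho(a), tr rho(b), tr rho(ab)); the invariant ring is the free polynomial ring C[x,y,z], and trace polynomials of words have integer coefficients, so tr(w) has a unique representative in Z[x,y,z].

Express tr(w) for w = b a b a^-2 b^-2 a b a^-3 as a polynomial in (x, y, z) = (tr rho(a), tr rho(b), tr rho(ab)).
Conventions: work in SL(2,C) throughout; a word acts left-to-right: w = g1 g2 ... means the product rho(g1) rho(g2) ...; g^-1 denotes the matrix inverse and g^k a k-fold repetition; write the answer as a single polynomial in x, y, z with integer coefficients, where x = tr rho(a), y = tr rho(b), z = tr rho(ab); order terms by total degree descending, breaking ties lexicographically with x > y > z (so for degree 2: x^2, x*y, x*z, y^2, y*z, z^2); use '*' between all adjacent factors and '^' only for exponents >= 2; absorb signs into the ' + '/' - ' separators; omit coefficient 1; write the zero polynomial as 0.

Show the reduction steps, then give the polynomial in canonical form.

next, trace(a^2 b) = trace(a)*trace(b a) - trace(b)  (reduce the a square) = x*z - y
trace(a^2) = trace(a)*trace(a) - trace(1)  (reduce the a square) = x^2 - 2
trace(b a^2 b) = trace(b)*trace(a^2 b) - trace(a^2)  (reduce the b square) = x*y*z - x^2 - y^2 + 2
next, trace(b a b a) = trace(a b)*trace(a b) - trace(1)  (split on a) = z^2 - 2
trace(b a b) = trace(b)*trace(a b) - trace(a)  (reduce the b square) = y*z - x
and trace(b a^2 b a) = trace(a)*trace(b a b a) - trace(b a b)  (reduce the a square) = x*z^2 - y*z - x
trace(a^-1 b a^2 b) = trace(b a^2 b)*trace(a) - trace(b a^2 b a)  (eliminate a^-1) = x^2*y*z - x^3 - x*y^2 - x*z^2 + y*z + 3*x
and trace(a b a^-2 b a) = trace(a^-1 b a^2 b)*trace(a) - trace(a^-1 b a^2 b a)  (eliminate a^-1) = x^3*y*z - x^4 - x^2*y^2 - x^2*z^2 + 4*x^2 + y^2 - 2
and trace(b^2 a b a) = trace(b)*trace(a b a b) - trace(a b a)  (reduce the b square) = y*z^2 - x*z - y
trace(b^2 a b) = trace(b)*trace(b a b) - trace(b a)  (reduce the b square) = y^2*z - x*y - z
trace(b a b a^2 b) = trace(a)*trace(b^2 a b a) - trace(b^2 a b)  (reduce the a square) = x*y*z^2 - x^2*z - y^2*z + z
and trace(b a b a b a) = trace(a b a b)*trace(a b) - trace(b a)  (split on a) = z^3 - 3*z
and trace(b a b a^2 b a) = trace(a)*trace(b a b a b a) - trace(b a b a b)  (reduce the a square) = x*z^3 - y*z^2 - 2*x*z + y
trace(a b a^-1 b a b a) = trace(b a b a^2 b)*trace(a) - trace(b a b a^2 b a)  (eliminate a^-1) = x^2*y*z^2 - x^3*z - x*y^2*z - x*z^3 + y*z^2 + 3*x*z - y
and trace(b a b a b a b) = trace(b)*trace(a b a b a b) - trace(a b a b a)  (reduce the b square) = y*z^3 - x*z^2 - 2*y*z + x
and trace(b a b a b a b a) = trace(b a b a)*trace(b a b a) - trace(1)  (split on b) = z^4 - 4*z^2 + 2
next, trace(a b a^-1 b a b a b) = trace(b a b a b a b)*trace(a) - trace(b a b a b a b a)  (eliminate a^-1) = x*y*z^3 - x^2*z^2 - z^4 - 2*x*y*z + x^2 + 4*z^2 - 2
trace(a^-1 b a b a b^-1 a b) = trace(a b a^-1 b a b a)*trace(b) - trace(a b a^-1 b a b a b)  (eliminate b^-1) = x^2*y^2*z^2 - x^3*y*z - x*y^3*z - 2*x*y*z^3 + x^2*z^2 + y^2*z^2 + z^4 + 5*x*y*z - x^2 - y^2 - 4*z^2 + 2
trace(b a b a b^-1 a b) = trace(a b^2 a b a)*trace(b) - trace(a b^2 a b a b)  (eliminate b^-1) = x*y^2*z^2 - x^2*y*z - y^3*z - y*z^3 + x*z^2 + 3*y*z - x
trace(b^-1 a b a^-2 b a b a) = trace(a^-1 b a b a b^-1 a b)*trace(a) - trace(a^-1 b a b a b^-1 a b a)  (eliminate a^-1) = x^3*y^2*z^2 - x^4*y*z - x^2*y^3*z - 2*x^2*y*z^3 + x^3*z^2 + x*z^4 + 6*x^2*y*z + y^3*z + y*z^3 - x^3 - x*y^2 - 5*x*z^2 - 3*y*z + 3*x
trace(a^-2 b a b a^-1 b^-1 a b) = trace(b^-1 a b a^-2 b a b)*trace(a) - trace(b^-1 a b a^-2 b a b a)  (eliminate a^-1) = -x^3*y^2*z^2 + 2*x^4*y*z + x^2*y^3*z + 2*x^2*y*z^3 - x^5 - x^3*y^2 - 2*x^3*z^2 - x*z^4 - 6*x^2*y*z - y^3*z - y*z^3 + 5*x^3 + 2*x*y^2 + 5*x*z^2 + 3*y*z - 5*x
and trace(a^-1 b a b a^-1 b^-1 a b) = trace(b^-1 a b a^-1 b a b)*trace(a) - trace(b^-1 a b a^-1 b a b a)  (eliminate a^-1) = -x^2*y^2*z^2 + 2*x^3*y*z + x*y^3*z + 2*x*y*z^3 - x^4 - x^2*y^2 - 2*x^2*z^2 - y^2*z^2 - z^4 - 4*x*y*z + 4*x^2 + y^2 + 4*z^2 - 2
trace(b^-1 a b a^-3 b a b a^-1) = trace(a^-2 b a b a^-1 b^-1 a b)*trace(a) - trace(a^-2 b a b a^-1 b^-1 a b a)  (eliminate a^-1) = -x^4*y^2*z^2 + 2*x^5*y*z + x^3*y^3*z + 2*x^3*y*z^3 - x^6 - x^4*y^2 - 2*x^4*z^2 + x^2*y^2*z^2 - x^2*z^4 - 8*x^3*y*z - 2*x*y^3*z - 3*x*y*z^3 + 6*x^4 + 3*x^2*y^2 + 7*x^2*z^2 + y^2*z^2 + z^4 + 7*x*y*z - 9*x^2 - y^2 - 4*z^2 + 2
next, trace(b a b^2 a^-1) = trace(b a b^2)*trace(a) - trace(b a b^2 a)  (eliminate a^-1) = x*y^2*z - x^2*y - y*z^2 + y
next, trace(a^-2 b a b^2) = trace(b a b^2 a^-1)*trace(a) - trace(b a b^2)  (eliminate a^-1) = x^2*y^2*z - x^3*y - x*y*z^2 - y^2*z + 2*x*y + z
trace(b a^-3 b a b) = trace(a^-2 b a b^2)*trace(a) - trace(a^-2 b a b^2 a)  (eliminate a^-1) = x^3*y^2*z - x^4*y - x^2*y*z^2 - 2*x*y^2*z + 3*x^2*y + y*z^2 + x*z - y
trace(b^-2 a b a^-3 b a b a^-1) = trace(b^-1 a b a^-3 b a b a^-1)*trace(b) - trace(b^-1 a b a^-3 b a b a^-1 b)  (eliminate b^-1) = -x^4*y^3*z^2 + 2*x^5*y^2*z + x^3*y^4*z + 2*x^3*y^2*z^3 - x^6*y - x^4*y^3 - 2*x^4*y*z^2 + x^2*y^3*z^2 - x^2*y*z^4 - 9*x^3*y^2*z - 2*x*y^4*z - 3*x*y^2*z^3 + 7*x^4*y + 3*x^2*y^3 + 8*x^2*y*z^2 + y^3*z^2 + y*z^4 + 9*x*y^2*z - 12*x^2*y - y^3 - 5*y*z^2 - x*z + 3*y
next, trace(a b a^-3 b a) = trace(b a^2 b a^-2)*trace(a) - trace(b a^2 b a^-1)  (eliminate a^-1) = x^4*y*z - x^5 - x^3*y^2 - x^3*z^2 - x^2*y*z + 5*x^3 + 2*x*y^2 + x*z^2 - y*z - 5*x
next, trace(b a b a b a^-1) = trace(b a b a b)*trace(a) - trace(b a b a b a)  (eliminate a^-1) = x*y*z^2 - x^2*z - z^3 - x*y + 3*z
trace(a^-2 b a b a b) = trace(b a b a b a^-1)*trace(a) - trace(b a b a b)  (eliminate a^-1) = x^2*y*z^2 - x^3*z - x*z^3 - x^2*y - y*z^2 + 4*x*z + y
and trace(a b a^-3 b a b) = trace(a^-2 b a b a b)*trace(a) - trace(a^-2 b a b a b a)  (eliminate a^-1) = x^3*y*z^2 - x^4*z - x^2*z^3 - x^3*y - 2*x*y*z^2 + 5*x^2*z + z^3 + 2*x*y - 3*z
next, trace(b^-1 a b a^-3 b a) = trace(a b a^-3 b a)*trace(b) - trace(a b a^-3 b a b)  (eliminate b^-1) = x^4*y^2*z - x^5*y - x^3*y^3 - 2*x^3*y*z^2 + x^4*z - x^2*y^2*z + x^2*z^3 + 6*x^3*y + 2*x*y^3 + 3*x*y*z^2 - 5*x^2*z - y^2*z - z^3 - 7*x*y + 3*z
and trace(b a b a^-2 b^-2 a b a^-3) = trace(b^-2 a b a^-3 b a b a^-1)*trace(a) - trace(b^-2 a b a^-3 b a b)  (eliminate a^-1) = -x^5*y^3*z^2 + 2*x^6*y^2*z + x^4*y^4*z + 2*x^4*y^2*z^3 - x^7*y - x^5*y^3 - 2*x^5*y*z^2 + x^3*y^3*z^2 - x^3*y*z^4 - 10*x^4*y^2*z - 2*x^2*y^4*z - 3*x^2*y^2*z^3 + 8*x^5*y + 4*x^3*y^3 + 10*x^3*y*z^2 + x*y^3*z^2 + x*y*z^4 - x^4*z + 10*x^2*y^2*z - x^2*z^3 - 18*x^3*y - 3*x*y^3 - 8*x*y*z^2 + 4*x^2*z + y^2*z + z^3 + 10*x*y - 3*z

-x^5*y^3*z^2 + 2*x^6*y^2*z + x^4*y^4*z + 2*x^4*y^2*z^3 - x^7*y - x^5*y^3 - 2*x^5*y*z^2 + x^3*y^3*z^2 - x^3*y*z^4 - 10*x^4*y^2*z - 2*x^2*y^4*z - 3*x^2*y^2*z^3 + 8*x^5*y + 4*x^3*y^3 + 10*x^3*y*z^2 + x*y^3*z^2 + x*y*z^4 - x^4*z + 10*x^2*y^2*z - x^2*z^3 - 18*x^3*y - 3*x*y^3 - 8*x*y*z^2 + 4*x^2*z + y^2*z + z^3 + 10*x*y - 3*z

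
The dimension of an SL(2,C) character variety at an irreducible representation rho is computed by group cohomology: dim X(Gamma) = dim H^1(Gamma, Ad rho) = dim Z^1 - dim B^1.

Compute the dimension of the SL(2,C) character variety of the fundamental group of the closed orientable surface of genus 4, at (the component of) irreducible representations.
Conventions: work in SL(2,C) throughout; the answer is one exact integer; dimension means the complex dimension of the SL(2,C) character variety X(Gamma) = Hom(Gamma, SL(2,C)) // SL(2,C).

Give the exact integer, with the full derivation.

18

pi_1 of the closed genus-4 surface has 8 generators bound by the single product-of-commutators relator.
A cocycle assigns one sl_2 vector per generator subject to the relator condition d_2(z) = 0: dim of the unconstrained space is 3*2g = 24.
H^2 = coker(d_2) is dual to H^0 = 0 at irreducible rho (Poincare duality), so d_2 is onto: dim Z^1 = 21.
dim B^1 = 3 (coboundaries, injective at irreducible rho).
dim H^1 = 21 - 3 = 18 = dim X.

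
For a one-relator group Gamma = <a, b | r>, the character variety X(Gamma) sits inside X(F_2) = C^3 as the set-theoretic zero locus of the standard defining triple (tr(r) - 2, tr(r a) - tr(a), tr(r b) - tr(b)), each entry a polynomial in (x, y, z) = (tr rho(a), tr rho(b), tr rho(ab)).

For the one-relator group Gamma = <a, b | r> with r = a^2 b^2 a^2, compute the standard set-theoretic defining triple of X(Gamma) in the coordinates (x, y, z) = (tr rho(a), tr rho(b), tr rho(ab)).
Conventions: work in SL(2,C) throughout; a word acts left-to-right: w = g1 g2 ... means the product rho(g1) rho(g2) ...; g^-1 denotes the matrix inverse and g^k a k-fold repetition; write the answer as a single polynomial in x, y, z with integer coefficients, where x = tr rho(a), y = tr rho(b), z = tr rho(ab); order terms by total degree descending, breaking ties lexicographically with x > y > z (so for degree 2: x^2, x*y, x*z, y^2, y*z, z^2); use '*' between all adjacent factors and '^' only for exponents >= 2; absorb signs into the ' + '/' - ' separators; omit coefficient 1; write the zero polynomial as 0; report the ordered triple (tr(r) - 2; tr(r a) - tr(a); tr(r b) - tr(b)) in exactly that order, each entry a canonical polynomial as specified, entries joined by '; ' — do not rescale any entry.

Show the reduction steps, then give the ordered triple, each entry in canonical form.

x^3*y*z - x^4 - x^2*y^2 - 2*x*y*z + 4*x^2 + y^2 - 4; x^4*y*z - x^5 - x^3*y^2 - 3*x^2*y*z + 5*x^3 + 2*x*y^2 + y*z - 6*x; x^2*y*z^2 - x^3*z - 2*x*y^2*z + x^2*y + y^3 + 2*x*z - 4*y

tr(b^2 a) = tr(b)*tr(a b) - tr(a) = y*z - x
tr(b^2) = tr(b)*tr(b) - tr(1) = y^2 - 2
tr(b^2 a^2) = tr(a)*tr(b^2 a) - tr(b^2) = x*y*z - x^2 - y^2 + 2
tr(a b^2 a^2) = tr(a)*tr(b^2 a^2) - tr(b^2 a) = x^2*y*z - x^3 - x*y^2 - y*z + 3*x
tr(a^2 b^2 a^2) = tr(a)*tr(a b^2 a^2) - tr(a b^2 a) = x^3*y*z - x^4 - x^2*y^2 - 2*x*y*z + 4*x^2 + y^2 - 2
tr(a^2 b^2 a^3) = tr(a)*tr(a^3 b^2 a) - tr(a^3 b^2)  (reduce the a square) = x^4*y*z - x^5 - x^3*y^2 - 3*x^2*y*z + 5*x^3 + 2*x*y^2 + y*z - 5*x
tr(b a b a) = tr(a b)*tr(a b) - tr(1)   [split at a repeated a] = z^2 - 2
tr(a^2 b a b) = tr(a)*tr(b a b a) - tr(b a b)   [square of a] = x*z^2 - y*z - x
tr(b a^2) = tr(a)*tr(b a) - tr(b)   [square of a] = x*z - y
tr(a^2 b a) = tr(a)*tr(b a^2) - tr(b a)   [square of a] = x^2*z - x*y - z
tr(b^2 a^2 b a) = tr(b)*tr(a^2 b a b) - tr(a^2 b a)   [square of b] = x*y*z^2 - x^2*z - y^2*z + z
tr(b^2 a^2 b) = tr(b)*tr(a^2 b^2) - tr(a^2 b)   [square of b] = x*y^2*z - x^2*y - y^3 - x*z + 3*y
tr(a^2 b^2 a^2 b) = tr(a)*tr(b^2 a^2 b a) - tr(b^2 a^2 b)   [square of a] = x^2*y*z^2 - x^3*z - 2*x*y^2*z + x^2*y + y^3 + 2*x*z - 3*y
assemble the triple (tr(r) - 2; tr(r a) - x; tr(r b) - y)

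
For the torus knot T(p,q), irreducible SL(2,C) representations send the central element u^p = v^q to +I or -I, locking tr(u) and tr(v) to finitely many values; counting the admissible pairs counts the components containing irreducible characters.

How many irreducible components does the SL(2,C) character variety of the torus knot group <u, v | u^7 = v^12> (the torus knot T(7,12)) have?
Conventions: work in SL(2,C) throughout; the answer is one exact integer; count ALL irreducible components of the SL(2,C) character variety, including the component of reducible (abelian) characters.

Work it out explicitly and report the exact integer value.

For T(7,12): irreducibility forces the central element u^7 = v^12 to one of +I, -I.
So on each irreducible component the traces are pinned: tr(u) = 2*cos(pi*alpha/7) with 1 <= alpha <= 6, tr(v) = 2*cos(pi*beta/12) with 1 <= beta <= 11.
u^7 = (-1)^alpha I and v^12 = (-1)^beta I must agree, so alpha and beta have equal parity.
count pairs: odd alpha (3 choices) x odd beta (6), plus even alpha (3) x even beta (5): 3*6 + 3*5 = 33.
components with irreducible characters: 33; plus the single component of reducible (abelian) characters: total 34.

34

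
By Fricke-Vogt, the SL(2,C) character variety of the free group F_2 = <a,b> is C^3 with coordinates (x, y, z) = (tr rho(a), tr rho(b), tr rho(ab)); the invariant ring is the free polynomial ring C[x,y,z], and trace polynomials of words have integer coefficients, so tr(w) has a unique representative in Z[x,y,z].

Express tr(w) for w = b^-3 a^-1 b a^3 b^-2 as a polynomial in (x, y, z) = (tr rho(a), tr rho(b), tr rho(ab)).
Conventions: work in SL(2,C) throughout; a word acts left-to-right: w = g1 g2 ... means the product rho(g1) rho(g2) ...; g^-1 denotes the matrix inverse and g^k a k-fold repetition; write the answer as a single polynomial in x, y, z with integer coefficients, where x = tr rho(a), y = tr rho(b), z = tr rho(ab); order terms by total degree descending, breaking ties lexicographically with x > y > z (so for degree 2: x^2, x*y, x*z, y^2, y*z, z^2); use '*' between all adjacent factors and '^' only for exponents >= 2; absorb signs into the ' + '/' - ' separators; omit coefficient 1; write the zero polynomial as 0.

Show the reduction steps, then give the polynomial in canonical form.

-x^3*y^5*z + x^4*y^4 + x^2*y^6 + x^2*y^4*z^2 + 3*x^3*y^3*z + x*y^5*z - 3*x^4*y^2 - 7*x^2*y^4 - 3*x^2*y^2*z^2 - y^6 - y^4*z^2 - x^3*y*z - 4*x*y^3*z + x^4 + 13*x^2*y^2 + x^2*z^2 + 6*y^4 + 3*y^2*z^2 + 3*x*y*z - 4*x^2 - 9*y^2 - z^2 + 2

so tr(b a^2) = tr(a) * tr(b a) - tr(b) = x*z - y
so tr(b^2 a) = tr(b) * tr(a b) - tr(a) = y*z - x
reduce: tr(b^2) = tr(b) * tr(b) - tr(1) = y^2 - 2
tr(b^2 a^2) = tr(a) * tr(b^2 a) - tr(b^2) = x*y*z - x^2 - y^2 + 2
so tr(b a^3 b) = tr(a) * tr(b^2 a^2) - tr(b^2 a) = x^2*y*z - x^3 - x*y^2 - y*z + 3*x
tr(b a b a) = tr(b a) * tr(b a) - tr(1)   [split at repeated b] = z^2 - 2
tr(a b a b a) = tr(a) * tr(b a b a) - tr(b a b) = x*z^2 - y*z - x
reduce: tr(b a^3 b a) = tr(a) * tr(a b a b a) - tr(a b a b) = x^2*z^2 - x*y*z - x^2 - z^2 + 2
reduce: tr(a^-1 b a^3 b) = tr(b a^3 b) * tr(a) - tr(b a^3 b a) = x^3*y*z - x^4 - x^2*y^2 - x^2*z^2 + 4*x^2 + z^2 - 2
tr(a^-1 b a^3 b^-1) = tr(a^-1 b a^3) * tr(b) - tr(a^-1 b a^3 b) = -x^3*y*z + x^4 + x^2*y^2 + x^2*z^2 + x*y*z - 4*x^2 - y^2 - z^2 + 2
so tr(b^-1 a^-1 b a^3 b^-1) = tr(a^-1 b a^3 b^-1) * tr(b) - tr(a^-1 b a^3) = -x^3*y^2*z + x^4*y + x^2*y^3 + x^2*y*z^2 + x*y^2*z - 4*x^2*y - y^3 - y*z^2 - x*z + 3*y
reduce: tr(b^-3 a^-1 b a^3) = tr(b^-1 a^-1 b a^3 b^-1) * tr(b) - tr(b^-1 a^-1 b a^3) = -x^3*y^3*z + x^4*y^2 + x^2*y^4 + x^2*y^2*z^2 + x^3*y*z + x*y^3*z - x^4 - 5*x^2*y^2 - x^2*z^2 - y^4 - y^2*z^2 - 2*x*y*z + 4*x^2 + 4*y^2 + z^2 - 2
tr(b^-1 a^-1 b a^3 b^-3) = tr(b^-3 a^-1 b a^3) * tr(b) - tr(b^-3 a^-1 b a^3 b) = -x^3*y^4*z + x^4*y^3 + x^2*y^5 + x^2*y^3*z^2 + 2*x^3*y^2*z + x*y^4*z - 2*x^4*y - 6*x^2*y^3 - 2*x^2*y*z^2 - y^5 - y^3*z^2 - 3*x*y^2*z + 8*x^2*y + 5*y^3 + 2*y*z^2 + x*z - 5*y
so tr(b^-3 a^-1 b a^3 b^-2) = tr(b^-1 a^-1 b a^3 b^-3) * tr(b) - tr(b^-1 a^-1 b a^3 b^-2) = -x^3*y^5*z + x^4*y^4 + x^2*y^6 + x^2*y^4*z^2 + 3*x^3*y^3*z + x*y^5*z - 3*x^4*y^2 - 7*x^2*y^4 - 3*x^2*y^2*z^2 - y^6 - y^4*z^2 - x^3*y*z - 4*x*y^3*z + x^4 + 13*x^2*y^2 + x^2*z^2 + 6*y^4 + 3*y^2*z^2 + 3*x*y*z - 4*x^2 - 9*y^2 - z^2 + 2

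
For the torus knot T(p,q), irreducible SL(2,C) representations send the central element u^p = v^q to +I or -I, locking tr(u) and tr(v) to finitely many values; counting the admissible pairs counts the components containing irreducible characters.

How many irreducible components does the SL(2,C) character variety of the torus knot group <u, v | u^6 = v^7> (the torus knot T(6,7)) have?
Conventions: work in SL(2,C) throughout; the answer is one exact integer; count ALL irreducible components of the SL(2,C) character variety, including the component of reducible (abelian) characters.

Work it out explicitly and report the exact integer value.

16

Gamma = < u, v | u^6 = v^7 > (torus knot T(6,7)); the central element u^6 = v^7 acts as +I or -I in any irreducible SL(2,C) representation.
On an irreducible component, tr(u) is locked at 2*cos(pi*alpha/6) for some alpha in 1..5, and tr(v) at 2*cos(pi*beta/7) for some beta in 1..6.
u^6 = (-1)^alpha I and v^7 = (-1)^beta I must agree, so alpha and beta have equal parity.
count pairs: odd alpha (3 choices) x odd beta (3), plus even alpha (2) x even beta (3): 3*3 + 2*3 = 15.
Total: 15 irreducible-character components + 1 reducible (abelian) component = 16.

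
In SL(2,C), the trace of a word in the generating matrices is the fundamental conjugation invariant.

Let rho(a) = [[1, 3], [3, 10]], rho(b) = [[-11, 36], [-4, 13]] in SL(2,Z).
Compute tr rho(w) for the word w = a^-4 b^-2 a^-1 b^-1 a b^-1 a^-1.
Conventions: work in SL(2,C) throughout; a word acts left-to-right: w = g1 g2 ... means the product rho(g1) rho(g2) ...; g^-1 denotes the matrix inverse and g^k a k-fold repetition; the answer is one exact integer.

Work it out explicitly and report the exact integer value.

rho(a^-1) = [[10, -3], [-3, 1]]
... * rho(a^-1) = [[10, -3], [-3, 1]]  ->  [[109, -33], [-33, 10]]
... * rho(a^-1) = [[10, -3], [-3, 1]]  ->  [[1189, -360], [-360, 109]]
... * rho(a^-1) = [[10, -3], [-3, 1]]  ->  [[12970, -3927], [-3927, 1189]]
... * rho(b^-1) = [[13, -36], [4, -11]]  ->  [[152902, -423723], [-46295, 128293]]
... * rho(b^-1) = [[13, -36], [4, -11]]  ->  [[292834, -843519], [-88663, 255397]]
... * rho(a^-1) = [[10, -3], [-3, 1]]  ->  [[5458897, -1722021], [-1652821, 521386]]
... * rho(b^-1) = [[13, -36], [4, -11]]  ->  [[64077577, -177578061], [-19401129, 53766310]]
... * rho(a) = [[1, 3], [3, 10]]  ->  [[-468656606, -1583547879], [141897801, 479459713]]
... * rho(b^-1) = [[13, -36], [4, -11]]  ->  [[-12426727394, 34290664485], [3762510265, -10382377679]]
... * rho(a^-1) = [[10, -3], [-3, 1]]  ->  [[-227139267395, 71570846667], [68772235687, -21669908474]]
tr = -227139267395 + -21669908474 = -248809175869

-248809175869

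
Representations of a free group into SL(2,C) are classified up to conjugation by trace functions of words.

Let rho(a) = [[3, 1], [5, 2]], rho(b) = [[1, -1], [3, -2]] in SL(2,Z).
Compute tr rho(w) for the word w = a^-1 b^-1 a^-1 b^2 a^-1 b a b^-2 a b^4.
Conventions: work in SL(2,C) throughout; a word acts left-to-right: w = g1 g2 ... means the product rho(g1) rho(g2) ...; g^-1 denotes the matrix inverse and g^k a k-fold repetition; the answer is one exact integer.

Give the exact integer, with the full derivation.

rho(a^-1) = [[2, -1], [-5, 3]]
... * rho(b^-1) = [[-2, 1], [-3, 1]]  ->  [[-1, 1], [1, -2]]
... * rho(a^-1) = [[2, -1], [-5, 3]]  ->  [[-7, 4], [12, -7]]
... * rho(b) = [[1, -1], [3, -2]]  ->  [[5, -1], [-9, 2]]
... * rho(b) = [[1, -1], [3, -2]]  ->  [[2, -3], [-3, 5]]
... * rho(a^-1) = [[2, -1], [-5, 3]]  ->  [[19, -11], [-31, 18]]
... * rho(b) = [[1, -1], [3, -2]]  ->  [[-14, 3], [23, -5]]
... * rho(a) = [[3, 1], [5, 2]]  ->  [[-27, -8], [44, 13]]
... * rho(b^-1) = [[-2, 1], [-3, 1]]  ->  [[78, -35], [-127, 57]]
... * rho(b^-1) = [[-2, 1], [-3, 1]]  ->  [[-51, 43], [83, -70]]
... * rho(a) = [[3, 1], [5, 2]]  ->  [[62, 35], [-101, -57]]
... * rho(b) = [[1, -1], [3, -2]]  ->  [[167, -132], [-272, 215]]
... * rho(b) = [[1, -1], [3, -2]]  ->  [[-229, 97], [373, -158]]
... * rho(b) = [[1, -1], [3, -2]]  ->  [[62, 35], [-101, -57]]
... * rho(b) = [[1, -1], [3, -2]]  ->  [[167, -132], [-272, 215]]
tr = 167 + 215 = 382

382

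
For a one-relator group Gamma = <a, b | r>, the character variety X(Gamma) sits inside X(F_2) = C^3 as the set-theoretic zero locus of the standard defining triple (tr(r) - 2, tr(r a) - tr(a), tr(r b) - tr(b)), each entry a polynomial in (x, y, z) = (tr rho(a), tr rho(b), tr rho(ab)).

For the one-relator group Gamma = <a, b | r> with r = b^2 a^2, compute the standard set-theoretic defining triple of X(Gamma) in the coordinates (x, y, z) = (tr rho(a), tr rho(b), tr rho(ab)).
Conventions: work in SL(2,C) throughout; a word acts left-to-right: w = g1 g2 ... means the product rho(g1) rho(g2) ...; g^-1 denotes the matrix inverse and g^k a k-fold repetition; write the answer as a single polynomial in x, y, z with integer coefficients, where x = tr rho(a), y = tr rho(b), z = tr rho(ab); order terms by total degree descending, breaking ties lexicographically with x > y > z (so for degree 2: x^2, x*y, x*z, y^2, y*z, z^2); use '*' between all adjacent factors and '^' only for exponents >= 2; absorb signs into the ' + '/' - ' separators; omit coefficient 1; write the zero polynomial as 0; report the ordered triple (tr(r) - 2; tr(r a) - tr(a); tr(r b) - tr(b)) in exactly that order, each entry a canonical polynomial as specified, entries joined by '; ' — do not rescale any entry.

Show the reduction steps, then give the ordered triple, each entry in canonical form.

so trace(b^2 a) = trace(b) trace(a b) - trace(a)  (reduce the b square) = y*z - x
trace(b^2) = trace(b) trace(b) - trace(1)  (reduce the b square) = y^2 - 2
reduce: trace(b^2 a^2) = trace(a) trace(b^2 a) - trace(b^2)  (reduce the a square) = x*y*z - x^2 - y^2 + 2
so trace(b^2 a^3) = trace(a) trace(b^2 a^2) - trace(b^2 a) = x^2*y*z - x^3 - x*y^2 - y*z + 3*x
trace(b^3 a) = trace(b) trace(b a b) - trace(b a)   [square of b] = y^2*z - x*y - z
trace(b^3) = trace(b) trace(b^2) - trace(b)   [square of b] = y^3 - 3*y
so trace(b^2 a^2 b) = trace(a) trace(b^3 a) - trace(b^3)   [square of a] = x*y^2*z - x^2*y - y^3 - x*z + 3*y
assemble the triple (trace(r) - 2; trace(r a) - x; trace(r b) - y)

x*y*z - x^2 - y^2; x^2*y*z - x^3 - x*y^2 - y*z + 2*x; x*y^2*z - x^2*y - y^3 - x*z + 2*y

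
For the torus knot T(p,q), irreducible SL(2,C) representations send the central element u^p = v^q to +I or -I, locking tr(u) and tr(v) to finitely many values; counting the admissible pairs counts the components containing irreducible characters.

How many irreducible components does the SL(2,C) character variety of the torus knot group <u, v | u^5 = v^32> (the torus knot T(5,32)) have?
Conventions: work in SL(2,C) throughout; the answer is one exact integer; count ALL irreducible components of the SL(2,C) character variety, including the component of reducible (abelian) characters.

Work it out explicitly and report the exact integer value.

63

Gamma = < u, v | u^5 = v^32 > (torus knot T(5,32)); the central element u^5 = v^32 acts as +I or -I in any irreducible SL(2,C) representation.
On an irreducible component, tr(u) is locked at 2*cos(pi*alpha/5) for some alpha in 1..4, and tr(v) at 2*cos(pi*beta/32) for some beta in 1..31.
u^5 = (-1)^alpha I and v^32 = (-1)^beta I must agree, so alpha and beta have equal parity.
Counting: 2 odd alphas x 16 odd betas + 2 even alphas x 15 even betas = 32 + 30 = 62.
components with irreducible characters: 62; plus the single component of reducible (abelian) characters: total 63.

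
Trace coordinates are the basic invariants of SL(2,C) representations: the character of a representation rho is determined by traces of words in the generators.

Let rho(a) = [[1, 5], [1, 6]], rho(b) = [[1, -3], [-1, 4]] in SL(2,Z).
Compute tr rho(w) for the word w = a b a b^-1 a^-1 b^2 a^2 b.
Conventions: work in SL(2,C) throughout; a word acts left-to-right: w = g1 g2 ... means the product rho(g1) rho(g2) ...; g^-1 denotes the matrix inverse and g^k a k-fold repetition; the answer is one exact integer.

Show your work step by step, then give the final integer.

rho(a) = [[1, 5], [1, 6]]
... * rho(b) = [[1, -3], [-1, 4]]  ->  [[-4, 17], [-5, 21]]
... * rho(a) = [[1, 5], [1, 6]]  ->  [[13, 82], [16, 101]]
... * rho(b^-1) = [[4, 3], [1, 1]]  ->  [[134, 121], [165, 149]]
... * rho(a^-1) = [[6, -5], [-1, 1]]  ->  [[683, -549], [841, -676]]
... * rho(b) = [[1, -3], [-1, 4]]  ->  [[1232, -4245], [1517, -5227]]
... * rho(b) = [[1, -3], [-1, 4]]  ->  [[5477, -20676], [6744, -25459]]
... * rho(a) = [[1, 5], [1, 6]]  ->  [[-15199, -96671], [-18715, -119034]]
... * rho(a) = [[1, 5], [1, 6]]  ->  [[-111870, -656021], [-137749, -807779]]
... * rho(b) = [[1, -3], [-1, 4]]  ->  [[544151, -2288474], [670030, -2817869]]
tr = 544151 + -2817869 = -2273718

-2273718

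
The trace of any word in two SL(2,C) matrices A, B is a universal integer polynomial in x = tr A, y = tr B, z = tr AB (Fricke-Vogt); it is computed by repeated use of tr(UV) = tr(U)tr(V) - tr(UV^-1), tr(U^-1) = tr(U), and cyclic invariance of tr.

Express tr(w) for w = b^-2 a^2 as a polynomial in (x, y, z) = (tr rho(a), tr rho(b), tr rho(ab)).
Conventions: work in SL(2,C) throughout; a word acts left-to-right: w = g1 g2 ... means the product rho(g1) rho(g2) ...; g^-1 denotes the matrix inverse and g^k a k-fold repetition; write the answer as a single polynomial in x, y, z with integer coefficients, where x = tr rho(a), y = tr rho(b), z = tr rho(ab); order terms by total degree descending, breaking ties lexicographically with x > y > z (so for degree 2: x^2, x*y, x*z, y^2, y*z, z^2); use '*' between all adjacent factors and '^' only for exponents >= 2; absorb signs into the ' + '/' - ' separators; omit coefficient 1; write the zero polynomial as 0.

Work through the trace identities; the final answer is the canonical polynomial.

tr(a^2) = tr(a) tr(a) - tr(1)  (reduce the a square) = x^2 - 2
tr(a^2 b) = tr(a) tr(b a) - tr(b)  (reduce the a square) = x*z - y
tr(a^2 b^-1) = tr(a^2) tr(b) - tr(a^2 b)  (eliminate b^-1) = x^2*y - x*z - y
tr(b^-2 a^2) = tr(a^2 b^-1) tr(b) - tr(a^2)  (eliminate b^-1) = x^2*y^2 - x*y*z - x^2 - y^2 + 2

x^2*y^2 - x*y*z - x^2 - y^2 + 2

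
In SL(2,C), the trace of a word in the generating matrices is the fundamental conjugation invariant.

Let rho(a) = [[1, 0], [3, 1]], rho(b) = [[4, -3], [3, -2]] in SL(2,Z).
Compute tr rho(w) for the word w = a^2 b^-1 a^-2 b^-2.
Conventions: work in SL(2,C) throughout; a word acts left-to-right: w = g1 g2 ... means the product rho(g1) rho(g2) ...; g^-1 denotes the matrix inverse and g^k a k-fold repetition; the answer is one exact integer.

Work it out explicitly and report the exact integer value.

-646

rho(a) = [[1, 0], [3, 1]]
... * rho(a) = [[1, 0], [3, 1]]  ->  [[1, 0], [6, 1]]
... * rho(b^-1) = [[-2, 3], [-3, 4]]  ->  [[-2, 3], [-15, 22]]
... * rho(a^-1) = [[1, 0], [-3, 1]]  ->  [[-11, 3], [-81, 22]]
... * rho(a^-1) = [[1, 0], [-3, 1]]  ->  [[-20, 3], [-147, 22]]
... * rho(b^-1) = [[-2, 3], [-3, 4]]  ->  [[31, -48], [228, -353]]
... * rho(b^-1) = [[-2, 3], [-3, 4]]  ->  [[82, -99], [603, -728]]
tr = 82 + -728 = -646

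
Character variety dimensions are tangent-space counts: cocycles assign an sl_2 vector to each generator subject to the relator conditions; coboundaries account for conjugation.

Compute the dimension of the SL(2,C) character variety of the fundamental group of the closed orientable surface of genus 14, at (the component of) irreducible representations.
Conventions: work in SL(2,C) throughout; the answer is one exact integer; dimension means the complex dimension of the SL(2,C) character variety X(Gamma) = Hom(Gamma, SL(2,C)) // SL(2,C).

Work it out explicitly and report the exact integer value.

78

Gamma = pi_1(Sigma_14) = < a_1, b_1, ..., a_14, b_14 | prod [a_i, b_i] > has 2g = 28 generators and 1 relator.
Before the relator condition, cocycle space has dim 3*28 = 84.
H^2 = coker(d_2) is dual to H^0 = 0 at irreducible rho (Poincare duality), so d_2 is onto: dim Z^1 = 81.
As always at irreducible rho, dim B^1 = 3.
Hence dim X = 81 - 3 = 78.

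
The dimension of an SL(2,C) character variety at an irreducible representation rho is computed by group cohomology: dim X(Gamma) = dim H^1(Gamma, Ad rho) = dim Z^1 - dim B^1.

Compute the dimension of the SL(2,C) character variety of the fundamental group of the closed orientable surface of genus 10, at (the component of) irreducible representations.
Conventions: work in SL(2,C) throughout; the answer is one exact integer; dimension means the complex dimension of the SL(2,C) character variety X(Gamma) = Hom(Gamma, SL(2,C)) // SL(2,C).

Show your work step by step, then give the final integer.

54

pi_1 of the closed genus-10 surface has 20 generators bound by the single product-of-commutators relator.
A cocycle assigns one sl_2 vector per generator subject to the relator condition d_2(z) = 0: dim of the unconstrained space is 3*2g = 60.
H^2 = coker(d_2) is dual to H^0 = 0 at irreducible rho (Poincare duality), so d_2 is onto: dim Z^1 = 57.
As always at irreducible rho, dim B^1 = 3.
dim H^1 = 57 - 3 = 54 = dim X.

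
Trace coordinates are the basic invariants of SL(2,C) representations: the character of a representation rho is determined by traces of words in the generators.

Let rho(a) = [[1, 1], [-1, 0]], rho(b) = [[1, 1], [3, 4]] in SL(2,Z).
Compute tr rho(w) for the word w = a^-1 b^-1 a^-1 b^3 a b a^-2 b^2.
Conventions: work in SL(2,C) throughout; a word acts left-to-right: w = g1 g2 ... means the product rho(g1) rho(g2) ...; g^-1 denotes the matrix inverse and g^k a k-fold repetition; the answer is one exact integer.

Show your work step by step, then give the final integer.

rho(a^-1) = [[0, -1], [1, 1]]
... * rho(b^-1) = [[4, -1], [-3, 1]]  ->  [[3, -1], [1, 0]]
... * rho(a^-1) = [[0, -1], [1, 1]]  ->  [[-1, -4], [0, -1]]
... * rho(b) = [[1, 1], [3, 4]]  ->  [[-13, -17], [-3, -4]]
... * rho(b) = [[1, 1], [3, 4]]  ->  [[-64, -81], [-15, -19]]
... * rho(b) = [[1, 1], [3, 4]]  ->  [[-307, -388], [-72, -91]]
... * rho(a) = [[1, 1], [-1, 0]]  ->  [[81, -307], [19, -72]]
... * rho(b) = [[1, 1], [3, 4]]  ->  [[-840, -1147], [-197, -269]]
... * rho(a^-1) = [[0, -1], [1, 1]]  ->  [[-1147, -307], [-269, -72]]
... * rho(a^-1) = [[0, -1], [1, 1]]  ->  [[-307, 840], [-72, 197]]
... * rho(b) = [[1, 1], [3, 4]]  ->  [[2213, 3053], [519, 716]]
... * rho(b) = [[1, 1], [3, 4]]  ->  [[11372, 14425], [2667, 3383]]
tr = 11372 + 3383 = 14755

14755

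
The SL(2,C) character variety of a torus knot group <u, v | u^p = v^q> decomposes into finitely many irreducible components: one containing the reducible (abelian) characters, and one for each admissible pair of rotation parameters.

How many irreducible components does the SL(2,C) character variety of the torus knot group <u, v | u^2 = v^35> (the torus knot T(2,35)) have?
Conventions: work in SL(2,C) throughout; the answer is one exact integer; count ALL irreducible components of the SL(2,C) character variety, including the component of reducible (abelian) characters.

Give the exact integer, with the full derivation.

18

Gamma = < u, v | u^2 = v^35 > (torus knot T(2,35)); the central element u^2 = v^35 acts as +I or -I in any irreducible SL(2,C) representation.
This locks tr(u) to 2*cos(pi*alpha/2), alpha in 1..1, and tr(v) to 2*cos(pi*beta/35), beta in 1..34, on each component of irreducible characters.
The two central values (-1)^alpha I and (-1)^beta I must be the same matrix, so alpha and beta share a parity.
Enumerate parity-matched pairs: 1*17 odd-odd plus 0*17 even-even gives 17.
components with irreducible characters: 17; plus the single component of reducible (abelian) characters: total 18.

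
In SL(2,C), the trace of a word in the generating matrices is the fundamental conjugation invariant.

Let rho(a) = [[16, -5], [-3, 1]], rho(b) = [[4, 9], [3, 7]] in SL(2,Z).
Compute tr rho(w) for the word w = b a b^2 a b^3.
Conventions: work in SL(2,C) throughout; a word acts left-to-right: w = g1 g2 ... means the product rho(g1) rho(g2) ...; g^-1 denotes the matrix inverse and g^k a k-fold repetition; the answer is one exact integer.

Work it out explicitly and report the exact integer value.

10848023

rho(b) = [[4, 9], [3, 7]]
... * rho(a) = [[16, -5], [-3, 1]]  ->  [[37, -11], [27, -8]]
... * rho(b) = [[4, 9], [3, 7]]  ->  [[115, 256], [84, 187]]
... * rho(b) = [[4, 9], [3, 7]]  ->  [[1228, 2827], [897, 2065]]
... * rho(a) = [[16, -5], [-3, 1]]  ->  [[11167, -3313], [8157, -2420]]
... * rho(b) = [[4, 9], [3, 7]]  ->  [[34729, 77312], [25368, 56473]]
... * rho(b) = [[4, 9], [3, 7]]  ->  [[370852, 853745], [270891, 623623]]
... * rho(b) = [[4, 9], [3, 7]]  ->  [[4044643, 9313883], [2954433, 6803380]]
tr = 4044643 + 6803380 = 10848023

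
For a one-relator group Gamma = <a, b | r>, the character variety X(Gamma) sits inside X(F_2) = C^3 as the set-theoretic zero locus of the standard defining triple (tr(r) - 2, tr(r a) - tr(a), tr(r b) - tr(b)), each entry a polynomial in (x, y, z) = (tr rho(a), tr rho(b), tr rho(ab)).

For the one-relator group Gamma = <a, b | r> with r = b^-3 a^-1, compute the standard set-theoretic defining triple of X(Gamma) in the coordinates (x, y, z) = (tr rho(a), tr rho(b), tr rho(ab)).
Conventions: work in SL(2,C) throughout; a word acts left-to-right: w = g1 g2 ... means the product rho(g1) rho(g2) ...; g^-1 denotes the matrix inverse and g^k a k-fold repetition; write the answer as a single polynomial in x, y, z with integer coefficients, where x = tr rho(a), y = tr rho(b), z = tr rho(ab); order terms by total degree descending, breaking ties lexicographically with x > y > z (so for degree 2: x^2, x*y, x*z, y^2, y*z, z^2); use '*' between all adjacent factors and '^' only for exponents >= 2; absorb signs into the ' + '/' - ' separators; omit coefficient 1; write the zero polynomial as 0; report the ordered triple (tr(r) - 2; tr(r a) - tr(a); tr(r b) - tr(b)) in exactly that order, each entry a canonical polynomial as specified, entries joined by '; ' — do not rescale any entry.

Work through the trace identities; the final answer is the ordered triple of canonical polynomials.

y^2*z - x*y - z - 2; y^3 - x - 3*y; y*z - x - y

tr(b^-1) = tr(b) = y
tr(b^-2) = tr(b^-1)*tr(b) - tr(1) = y^2 - 2
tr(a b^-1) = tr(a)*tr(b) - tr(a b) = x*y - z
tr(b^-2 a) = tr(a b^-1)*tr(b) - tr(a) = x*y^2 - y*z - x
tr(b^-2 a^-1) = tr(b^-2)*tr(a) - tr(b^-2 a) = y*z - x
tr(b^-3 a^-1) = tr(b^-2 a^-1)*tr(b) - tr(b^-2 a^-1 b) = y^2*z - x*y - z
tr(b^-3) = tr(b^-2)*tr(b) - tr(b^-1)   [inverse elimination on b] = y^3 - 3*y
assemble the triple (tr(r) - 2; tr(r a) - x; tr(r b) - y)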